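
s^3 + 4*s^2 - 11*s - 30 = (s - 3)*(s + 2)*(s + 5)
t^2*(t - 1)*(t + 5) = t^4 + 4*t^3 - 5*t^2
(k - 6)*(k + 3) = k^2 - 3*k - 18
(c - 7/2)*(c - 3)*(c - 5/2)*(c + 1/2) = c^4 - 17*c^3/2 + 89*c^2/4 - 103*c/8 - 105/8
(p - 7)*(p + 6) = p^2 - p - 42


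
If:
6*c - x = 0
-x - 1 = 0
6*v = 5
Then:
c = -1/6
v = 5/6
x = -1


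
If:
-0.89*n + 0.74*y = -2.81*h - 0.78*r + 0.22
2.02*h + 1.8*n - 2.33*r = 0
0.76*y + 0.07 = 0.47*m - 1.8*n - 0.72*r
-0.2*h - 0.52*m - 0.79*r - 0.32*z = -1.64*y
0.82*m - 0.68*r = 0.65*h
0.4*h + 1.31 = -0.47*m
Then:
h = -0.81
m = -2.10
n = -1.38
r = -1.77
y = 3.55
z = 26.49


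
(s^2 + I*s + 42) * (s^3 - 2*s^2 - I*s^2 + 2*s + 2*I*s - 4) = s^5 - 2*s^4 + 45*s^3 - 90*s^2 - 40*I*s^2 + 84*s + 80*I*s - 168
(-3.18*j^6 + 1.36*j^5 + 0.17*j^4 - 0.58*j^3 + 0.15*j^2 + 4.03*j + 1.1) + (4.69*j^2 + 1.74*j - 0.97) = -3.18*j^6 + 1.36*j^5 + 0.17*j^4 - 0.58*j^3 + 4.84*j^2 + 5.77*j + 0.13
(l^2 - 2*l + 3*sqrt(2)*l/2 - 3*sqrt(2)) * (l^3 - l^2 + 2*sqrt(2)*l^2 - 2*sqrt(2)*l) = l^5 - 3*l^4 + 7*sqrt(2)*l^4/2 - 21*sqrt(2)*l^3/2 + 8*l^3 - 18*l^2 + 7*sqrt(2)*l^2 + 12*l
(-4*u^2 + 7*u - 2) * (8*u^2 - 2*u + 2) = -32*u^4 + 64*u^3 - 38*u^2 + 18*u - 4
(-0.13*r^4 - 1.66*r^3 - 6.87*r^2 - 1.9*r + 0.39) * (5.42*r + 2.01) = -0.7046*r^5 - 9.2585*r^4 - 40.572*r^3 - 24.1067*r^2 - 1.7052*r + 0.7839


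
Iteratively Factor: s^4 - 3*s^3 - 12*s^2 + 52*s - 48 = (s - 2)*(s^3 - s^2 - 14*s + 24) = (s - 2)^2*(s^2 + s - 12) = (s - 2)^2*(s + 4)*(s - 3)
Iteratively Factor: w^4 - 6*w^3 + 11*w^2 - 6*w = (w - 3)*(w^3 - 3*w^2 + 2*w) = (w - 3)*(w - 1)*(w^2 - 2*w) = w*(w - 3)*(w - 1)*(w - 2)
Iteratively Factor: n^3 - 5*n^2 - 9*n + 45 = (n + 3)*(n^2 - 8*n + 15) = (n - 5)*(n + 3)*(n - 3)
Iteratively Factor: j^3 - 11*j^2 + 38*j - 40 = (j - 2)*(j^2 - 9*j + 20) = (j - 5)*(j - 2)*(j - 4)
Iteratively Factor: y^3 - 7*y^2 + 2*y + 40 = (y - 5)*(y^2 - 2*y - 8) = (y - 5)*(y - 4)*(y + 2)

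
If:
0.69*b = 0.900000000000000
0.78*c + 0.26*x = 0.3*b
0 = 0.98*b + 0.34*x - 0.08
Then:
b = 1.30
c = 1.68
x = -3.52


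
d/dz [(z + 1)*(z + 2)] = 2*z + 3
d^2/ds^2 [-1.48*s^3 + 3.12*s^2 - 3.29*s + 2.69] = 6.24 - 8.88*s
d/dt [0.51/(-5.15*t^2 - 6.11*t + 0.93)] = (5.253*t + 3.1161)/(5.15*t^2 + 6.11*t - 0.93)^2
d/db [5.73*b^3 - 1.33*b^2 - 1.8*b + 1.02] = 17.19*b^2 - 2.66*b - 1.8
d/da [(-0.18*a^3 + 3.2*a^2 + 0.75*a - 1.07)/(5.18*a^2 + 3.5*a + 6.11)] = (-0.9324*a^4 - 1.26*a^3 + 4.01560000000001*a^2 + 50.1892*a + 8.3275)/(26.8324*a^4 + 36.26*a^3 + 75.5496*a^2 + 42.77*a + 37.3321)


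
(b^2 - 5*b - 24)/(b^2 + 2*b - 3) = (b - 8)/(b - 1)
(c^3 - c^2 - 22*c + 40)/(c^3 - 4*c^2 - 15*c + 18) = (c^3 - c^2 - 22*c + 40)/(c^3 - 4*c^2 - 15*c + 18)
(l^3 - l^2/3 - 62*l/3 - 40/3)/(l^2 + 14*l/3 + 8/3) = l - 5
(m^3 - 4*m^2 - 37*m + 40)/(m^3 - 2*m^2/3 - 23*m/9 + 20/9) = 9*(m^2 - 3*m - 40)/(9*m^2 + 3*m - 20)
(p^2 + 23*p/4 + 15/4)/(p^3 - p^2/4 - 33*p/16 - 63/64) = 16*(p + 5)/(16*p^2 - 16*p - 21)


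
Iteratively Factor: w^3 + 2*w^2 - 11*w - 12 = (w + 1)*(w^2 + w - 12) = (w + 1)*(w + 4)*(w - 3)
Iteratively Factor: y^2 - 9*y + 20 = (y - 5)*(y - 4)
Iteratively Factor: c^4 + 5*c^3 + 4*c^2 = (c)*(c^3 + 5*c^2 + 4*c) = c^2*(c^2 + 5*c + 4) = c^2*(c + 1)*(c + 4)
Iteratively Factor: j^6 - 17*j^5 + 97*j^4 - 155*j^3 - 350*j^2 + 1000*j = (j)*(j^5 - 17*j^4 + 97*j^3 - 155*j^2 - 350*j + 1000) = j*(j - 5)*(j^4 - 12*j^3 + 37*j^2 + 30*j - 200) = j*(j - 5)^2*(j^3 - 7*j^2 + 2*j + 40) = j*(j - 5)^3*(j^2 - 2*j - 8) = j*(j - 5)^3*(j - 4)*(j + 2)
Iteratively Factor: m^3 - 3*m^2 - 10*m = (m + 2)*(m^2 - 5*m) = (m - 5)*(m + 2)*(m)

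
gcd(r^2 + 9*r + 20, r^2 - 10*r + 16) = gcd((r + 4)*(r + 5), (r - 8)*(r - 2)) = 1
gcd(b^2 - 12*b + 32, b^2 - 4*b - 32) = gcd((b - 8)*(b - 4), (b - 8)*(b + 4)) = b - 8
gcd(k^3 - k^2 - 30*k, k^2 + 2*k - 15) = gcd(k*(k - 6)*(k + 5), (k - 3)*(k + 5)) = k + 5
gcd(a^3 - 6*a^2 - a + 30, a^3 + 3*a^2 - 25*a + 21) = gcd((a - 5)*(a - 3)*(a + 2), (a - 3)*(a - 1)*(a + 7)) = a - 3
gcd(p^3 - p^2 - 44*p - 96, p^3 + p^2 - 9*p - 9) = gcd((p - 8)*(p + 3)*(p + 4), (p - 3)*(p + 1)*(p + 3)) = p + 3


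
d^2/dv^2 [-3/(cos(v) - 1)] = 3*(cos(v) + 2)/(cos(v) - 1)^2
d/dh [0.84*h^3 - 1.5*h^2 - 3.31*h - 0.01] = 2.52*h^2 - 3.0*h - 3.31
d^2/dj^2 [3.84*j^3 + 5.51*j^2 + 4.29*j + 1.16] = 23.04*j + 11.02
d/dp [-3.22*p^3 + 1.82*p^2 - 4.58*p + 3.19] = -9.66*p^2 + 3.64*p - 4.58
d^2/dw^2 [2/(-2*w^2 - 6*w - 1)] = 8*(2*w^2 + 6*w - 2*(2*w + 3)^2 + 1)/(2*w^2 + 6*w + 1)^3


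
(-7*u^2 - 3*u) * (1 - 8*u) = 56*u^3 + 17*u^2 - 3*u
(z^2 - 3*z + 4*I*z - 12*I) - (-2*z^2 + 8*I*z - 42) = 3*z^2 - 3*z - 4*I*z + 42 - 12*I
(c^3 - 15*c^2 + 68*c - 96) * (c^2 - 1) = c^5 - 15*c^4 + 67*c^3 - 81*c^2 - 68*c + 96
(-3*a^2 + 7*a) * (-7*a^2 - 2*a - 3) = 21*a^4 - 43*a^3 - 5*a^2 - 21*a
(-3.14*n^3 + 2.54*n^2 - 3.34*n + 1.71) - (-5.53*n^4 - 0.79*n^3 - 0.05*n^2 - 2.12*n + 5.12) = 5.53*n^4 - 2.35*n^3 + 2.59*n^2 - 1.22*n - 3.41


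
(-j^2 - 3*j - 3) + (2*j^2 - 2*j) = j^2 - 5*j - 3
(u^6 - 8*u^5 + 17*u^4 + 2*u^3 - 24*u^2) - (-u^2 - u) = u^6 - 8*u^5 + 17*u^4 + 2*u^3 - 23*u^2 + u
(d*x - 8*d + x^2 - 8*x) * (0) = 0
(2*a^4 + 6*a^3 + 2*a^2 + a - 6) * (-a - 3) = -2*a^5 - 12*a^4 - 20*a^3 - 7*a^2 + 3*a + 18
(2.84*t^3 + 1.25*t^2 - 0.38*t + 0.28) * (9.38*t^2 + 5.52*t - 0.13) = 26.6392*t^5 + 27.4018*t^4 + 2.9664*t^3 + 0.3663*t^2 + 1.595*t - 0.0364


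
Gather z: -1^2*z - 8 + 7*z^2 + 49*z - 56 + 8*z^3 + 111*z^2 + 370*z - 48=8*z^3 + 118*z^2 + 418*z - 112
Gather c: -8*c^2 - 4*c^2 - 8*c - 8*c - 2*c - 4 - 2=-12*c^2 - 18*c - 6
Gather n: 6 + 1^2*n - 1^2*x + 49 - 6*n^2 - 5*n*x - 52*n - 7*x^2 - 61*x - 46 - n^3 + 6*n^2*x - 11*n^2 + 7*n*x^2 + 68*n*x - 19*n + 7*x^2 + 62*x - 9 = -n^3 + n^2*(6*x - 17) + n*(7*x^2 + 63*x - 70)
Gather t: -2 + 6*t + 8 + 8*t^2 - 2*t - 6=8*t^2 + 4*t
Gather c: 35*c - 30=35*c - 30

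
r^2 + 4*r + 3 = (r + 1)*(r + 3)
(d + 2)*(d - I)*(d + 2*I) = d^3 + 2*d^2 + I*d^2 + 2*d + 2*I*d + 4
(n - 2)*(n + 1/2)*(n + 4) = n^3 + 5*n^2/2 - 7*n - 4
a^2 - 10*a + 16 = (a - 8)*(a - 2)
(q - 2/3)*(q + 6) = q^2 + 16*q/3 - 4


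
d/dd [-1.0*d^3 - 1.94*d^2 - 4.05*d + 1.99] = -3.0*d^2 - 3.88*d - 4.05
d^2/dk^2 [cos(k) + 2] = -cos(k)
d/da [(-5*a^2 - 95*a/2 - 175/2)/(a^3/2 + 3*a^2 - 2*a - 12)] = 5*(2*a^4 + 38*a^3 + 227*a^2 + 516*a + 316)/(a^6 + 12*a^5 + 28*a^4 - 96*a^3 - 272*a^2 + 192*a + 576)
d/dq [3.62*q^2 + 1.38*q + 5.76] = 7.24*q + 1.38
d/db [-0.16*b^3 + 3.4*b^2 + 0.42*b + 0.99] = -0.48*b^2 + 6.8*b + 0.42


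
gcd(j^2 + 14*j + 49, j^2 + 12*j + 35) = j + 7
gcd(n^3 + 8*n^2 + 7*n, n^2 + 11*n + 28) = n + 7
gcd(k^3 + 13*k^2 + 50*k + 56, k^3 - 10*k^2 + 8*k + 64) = k + 2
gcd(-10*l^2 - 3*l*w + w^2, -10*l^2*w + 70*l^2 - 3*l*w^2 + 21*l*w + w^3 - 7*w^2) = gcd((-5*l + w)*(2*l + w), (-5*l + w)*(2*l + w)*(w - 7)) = -10*l^2 - 3*l*w + w^2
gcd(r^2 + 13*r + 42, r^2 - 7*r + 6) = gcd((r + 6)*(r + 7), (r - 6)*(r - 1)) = 1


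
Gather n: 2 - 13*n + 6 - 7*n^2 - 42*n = -7*n^2 - 55*n + 8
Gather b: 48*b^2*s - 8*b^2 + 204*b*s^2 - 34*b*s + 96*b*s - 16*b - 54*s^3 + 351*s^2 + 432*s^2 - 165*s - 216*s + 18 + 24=b^2*(48*s - 8) + b*(204*s^2 + 62*s - 16) - 54*s^3 + 783*s^2 - 381*s + 42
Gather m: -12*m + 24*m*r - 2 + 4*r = m*(24*r - 12) + 4*r - 2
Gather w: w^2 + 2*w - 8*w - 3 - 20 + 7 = w^2 - 6*w - 16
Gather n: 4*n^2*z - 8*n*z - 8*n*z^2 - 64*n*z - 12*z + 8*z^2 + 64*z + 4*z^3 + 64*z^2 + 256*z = 4*n^2*z + n*(-8*z^2 - 72*z) + 4*z^3 + 72*z^2 + 308*z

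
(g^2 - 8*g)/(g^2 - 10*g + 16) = g/(g - 2)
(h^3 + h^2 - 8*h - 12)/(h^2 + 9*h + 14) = (h^2 - h - 6)/(h + 7)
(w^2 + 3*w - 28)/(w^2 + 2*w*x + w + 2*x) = (w^2 + 3*w - 28)/(w^2 + 2*w*x + w + 2*x)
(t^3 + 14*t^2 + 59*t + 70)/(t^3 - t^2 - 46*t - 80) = (t + 7)/(t - 8)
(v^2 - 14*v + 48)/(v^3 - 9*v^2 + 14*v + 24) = (v - 8)/(v^2 - 3*v - 4)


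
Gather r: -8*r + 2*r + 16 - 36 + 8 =-6*r - 12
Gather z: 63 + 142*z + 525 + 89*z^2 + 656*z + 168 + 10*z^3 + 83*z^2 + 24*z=10*z^3 + 172*z^2 + 822*z + 756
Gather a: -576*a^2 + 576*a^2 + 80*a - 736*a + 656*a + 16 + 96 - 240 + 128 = 0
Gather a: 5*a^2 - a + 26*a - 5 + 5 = 5*a^2 + 25*a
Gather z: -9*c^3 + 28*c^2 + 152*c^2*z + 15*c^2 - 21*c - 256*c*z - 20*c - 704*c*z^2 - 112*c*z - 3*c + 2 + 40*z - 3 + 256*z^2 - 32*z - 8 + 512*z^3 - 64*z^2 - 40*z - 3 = -9*c^3 + 43*c^2 - 44*c + 512*z^3 + z^2*(192 - 704*c) + z*(152*c^2 - 368*c - 32) - 12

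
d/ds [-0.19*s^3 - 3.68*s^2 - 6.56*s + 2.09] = -0.57*s^2 - 7.36*s - 6.56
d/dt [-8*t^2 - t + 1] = -16*t - 1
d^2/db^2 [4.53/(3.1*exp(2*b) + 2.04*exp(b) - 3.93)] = (4.53*(6.2*exp(b) + 2.04)*(12.4*exp(b) + 4.08)*exp(b) - (56.172*exp(b) + 9.2412)*(3.1*exp(2*b) + 2.04*exp(b) - 3.93))*exp(b)/(3.1*exp(2*b) + 2.04*exp(b) - 3.93)^3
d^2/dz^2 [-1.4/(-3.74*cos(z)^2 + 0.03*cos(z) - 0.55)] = (-78.33056*(1 - cos(z)^2)^2 + 0.47124*cos(z)^3 - 27.64734*cos(z)^2 - 0.96558*cos(z) + 72.57348)/(3.74*cos(z)^2 - 0.03*cos(z) + 0.55)^3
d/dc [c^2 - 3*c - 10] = 2*c - 3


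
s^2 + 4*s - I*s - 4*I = (s + 4)*(s - I)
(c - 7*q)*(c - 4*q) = c^2 - 11*c*q + 28*q^2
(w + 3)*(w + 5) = w^2 + 8*w + 15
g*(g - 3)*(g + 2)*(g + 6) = g^4 + 5*g^3 - 12*g^2 - 36*g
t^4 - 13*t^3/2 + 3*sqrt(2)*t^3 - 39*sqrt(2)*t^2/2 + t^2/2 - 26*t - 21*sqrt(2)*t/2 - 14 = (t - 7)*(t + 1/2)*(t + sqrt(2))*(t + 2*sqrt(2))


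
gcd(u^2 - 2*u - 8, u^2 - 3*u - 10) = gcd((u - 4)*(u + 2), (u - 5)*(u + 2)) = u + 2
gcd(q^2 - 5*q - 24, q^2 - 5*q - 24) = q^2 - 5*q - 24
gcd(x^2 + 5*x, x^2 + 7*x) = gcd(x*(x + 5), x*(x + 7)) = x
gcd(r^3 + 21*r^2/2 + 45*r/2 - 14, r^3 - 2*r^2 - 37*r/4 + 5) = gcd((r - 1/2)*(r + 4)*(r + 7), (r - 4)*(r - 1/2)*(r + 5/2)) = r - 1/2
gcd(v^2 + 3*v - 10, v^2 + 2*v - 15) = v + 5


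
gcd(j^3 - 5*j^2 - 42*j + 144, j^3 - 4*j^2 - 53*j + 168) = j^2 - 11*j + 24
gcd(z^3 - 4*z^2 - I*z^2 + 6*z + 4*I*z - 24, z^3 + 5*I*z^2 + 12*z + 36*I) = z^2 - I*z + 6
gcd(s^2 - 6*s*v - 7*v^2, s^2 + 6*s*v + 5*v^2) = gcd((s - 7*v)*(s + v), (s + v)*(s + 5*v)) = s + v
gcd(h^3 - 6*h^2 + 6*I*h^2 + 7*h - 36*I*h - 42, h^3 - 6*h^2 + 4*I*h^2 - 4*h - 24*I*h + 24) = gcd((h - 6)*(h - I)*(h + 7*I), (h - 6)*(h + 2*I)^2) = h - 6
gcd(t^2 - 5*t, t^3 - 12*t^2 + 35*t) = t^2 - 5*t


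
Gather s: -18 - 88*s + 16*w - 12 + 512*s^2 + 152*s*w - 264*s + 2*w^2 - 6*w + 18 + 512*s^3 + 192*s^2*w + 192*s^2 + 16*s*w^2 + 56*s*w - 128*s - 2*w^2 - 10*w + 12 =512*s^3 + s^2*(192*w + 704) + s*(16*w^2 + 208*w - 480)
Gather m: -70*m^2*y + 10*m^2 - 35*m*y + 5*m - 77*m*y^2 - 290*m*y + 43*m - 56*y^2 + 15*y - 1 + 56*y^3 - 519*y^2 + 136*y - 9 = m^2*(10 - 70*y) + m*(-77*y^2 - 325*y + 48) + 56*y^3 - 575*y^2 + 151*y - 10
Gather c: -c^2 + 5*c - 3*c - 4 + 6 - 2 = -c^2 + 2*c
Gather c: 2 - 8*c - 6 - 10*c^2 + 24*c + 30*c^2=20*c^2 + 16*c - 4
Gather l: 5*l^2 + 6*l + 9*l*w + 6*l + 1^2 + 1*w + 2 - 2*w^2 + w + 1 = 5*l^2 + l*(9*w + 12) - 2*w^2 + 2*w + 4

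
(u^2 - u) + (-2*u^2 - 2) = -u^2 - u - 2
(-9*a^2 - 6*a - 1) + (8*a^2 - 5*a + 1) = -a^2 - 11*a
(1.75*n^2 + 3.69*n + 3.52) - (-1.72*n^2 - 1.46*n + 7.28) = 3.47*n^2 + 5.15*n - 3.76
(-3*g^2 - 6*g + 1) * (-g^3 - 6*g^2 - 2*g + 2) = 3*g^5 + 24*g^4 + 41*g^3 - 14*g + 2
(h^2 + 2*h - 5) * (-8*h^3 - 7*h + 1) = -8*h^5 - 16*h^4 + 33*h^3 - 13*h^2 + 37*h - 5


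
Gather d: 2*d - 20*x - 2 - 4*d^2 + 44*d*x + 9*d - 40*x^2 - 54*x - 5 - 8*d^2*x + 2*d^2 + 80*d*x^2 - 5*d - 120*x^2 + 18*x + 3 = d^2*(-8*x - 2) + d*(80*x^2 + 44*x + 6) - 160*x^2 - 56*x - 4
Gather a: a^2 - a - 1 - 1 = a^2 - a - 2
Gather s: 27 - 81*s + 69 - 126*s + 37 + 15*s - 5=128 - 192*s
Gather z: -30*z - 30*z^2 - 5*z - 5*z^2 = -35*z^2 - 35*z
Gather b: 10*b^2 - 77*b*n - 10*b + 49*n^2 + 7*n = 10*b^2 + b*(-77*n - 10) + 49*n^2 + 7*n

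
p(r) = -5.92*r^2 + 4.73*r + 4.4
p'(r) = 4.73 - 11.84*r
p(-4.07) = -112.92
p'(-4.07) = 52.92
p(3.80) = -63.11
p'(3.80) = -40.26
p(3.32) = -45.15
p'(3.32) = -34.58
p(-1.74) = -21.75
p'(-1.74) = 25.33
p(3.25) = -42.76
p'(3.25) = -33.75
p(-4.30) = -125.40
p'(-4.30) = 55.64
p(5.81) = -167.95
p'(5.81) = -64.06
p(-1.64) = -19.28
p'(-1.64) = 24.15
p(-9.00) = -517.69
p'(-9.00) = 111.29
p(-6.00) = -237.10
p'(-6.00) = 75.77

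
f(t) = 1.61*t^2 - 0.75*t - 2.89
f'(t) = 3.22*t - 0.75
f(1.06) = -1.88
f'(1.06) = 2.66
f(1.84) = 1.18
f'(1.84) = 5.17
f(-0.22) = -2.65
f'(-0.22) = -1.46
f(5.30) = 38.36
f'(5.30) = 16.32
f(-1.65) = 2.73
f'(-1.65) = -6.06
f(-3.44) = 18.74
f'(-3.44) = -11.83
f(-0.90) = -0.91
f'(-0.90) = -3.65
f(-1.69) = 2.98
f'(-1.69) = -6.19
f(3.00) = 9.35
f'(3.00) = 8.91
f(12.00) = 219.95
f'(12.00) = 37.89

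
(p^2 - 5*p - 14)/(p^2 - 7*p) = (p + 2)/p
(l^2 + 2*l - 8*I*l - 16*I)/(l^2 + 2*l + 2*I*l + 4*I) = (l - 8*I)/(l + 2*I)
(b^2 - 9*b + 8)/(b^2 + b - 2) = (b - 8)/(b + 2)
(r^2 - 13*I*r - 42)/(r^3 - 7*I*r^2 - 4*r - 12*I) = (r - 7*I)/(r^2 - I*r + 2)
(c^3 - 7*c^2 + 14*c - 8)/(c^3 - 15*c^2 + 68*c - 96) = (c^2 - 3*c + 2)/(c^2 - 11*c + 24)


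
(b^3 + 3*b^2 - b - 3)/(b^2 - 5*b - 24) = (b^2 - 1)/(b - 8)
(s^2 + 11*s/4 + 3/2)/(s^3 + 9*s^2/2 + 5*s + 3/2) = (4*s^2 + 11*s + 6)/(2*(2*s^3 + 9*s^2 + 10*s + 3))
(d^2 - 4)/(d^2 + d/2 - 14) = 2*(d^2 - 4)/(2*d^2 + d - 28)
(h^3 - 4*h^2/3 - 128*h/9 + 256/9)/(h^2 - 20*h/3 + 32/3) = (3*h^2 + 4*h - 32)/(3*(h - 4))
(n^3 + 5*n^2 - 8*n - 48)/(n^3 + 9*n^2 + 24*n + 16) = (n - 3)/(n + 1)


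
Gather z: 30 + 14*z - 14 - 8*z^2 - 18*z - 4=-8*z^2 - 4*z + 12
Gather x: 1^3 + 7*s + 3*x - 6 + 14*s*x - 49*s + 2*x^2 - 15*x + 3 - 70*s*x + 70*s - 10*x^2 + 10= 28*s - 8*x^2 + x*(-56*s - 12) + 8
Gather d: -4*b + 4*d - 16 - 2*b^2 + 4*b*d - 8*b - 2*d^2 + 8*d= -2*b^2 - 12*b - 2*d^2 + d*(4*b + 12) - 16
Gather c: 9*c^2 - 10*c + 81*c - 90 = 9*c^2 + 71*c - 90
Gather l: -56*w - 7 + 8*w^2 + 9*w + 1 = 8*w^2 - 47*w - 6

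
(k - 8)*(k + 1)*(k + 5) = k^3 - 2*k^2 - 43*k - 40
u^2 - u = u*(u - 1)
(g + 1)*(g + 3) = g^2 + 4*g + 3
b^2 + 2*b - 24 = (b - 4)*(b + 6)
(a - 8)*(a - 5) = a^2 - 13*a + 40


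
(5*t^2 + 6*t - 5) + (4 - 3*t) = 5*t^2 + 3*t - 1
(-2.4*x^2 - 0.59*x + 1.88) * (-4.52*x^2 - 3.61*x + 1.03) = 10.848*x^4 + 11.3308*x^3 - 8.8397*x^2 - 7.3945*x + 1.9364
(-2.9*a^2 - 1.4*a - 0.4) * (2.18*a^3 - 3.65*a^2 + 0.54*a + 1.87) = -6.322*a^5 + 7.533*a^4 + 2.672*a^3 - 4.719*a^2 - 2.834*a - 0.748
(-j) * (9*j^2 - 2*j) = -9*j^3 + 2*j^2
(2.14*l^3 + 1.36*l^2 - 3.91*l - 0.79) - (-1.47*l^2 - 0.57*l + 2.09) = 2.14*l^3 + 2.83*l^2 - 3.34*l - 2.88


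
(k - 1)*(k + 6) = k^2 + 5*k - 6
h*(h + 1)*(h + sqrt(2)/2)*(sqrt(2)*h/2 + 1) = sqrt(2)*h^4/2 + sqrt(2)*h^3/2 + 3*h^3/2 + sqrt(2)*h^2/2 + 3*h^2/2 + sqrt(2)*h/2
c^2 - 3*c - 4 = (c - 4)*(c + 1)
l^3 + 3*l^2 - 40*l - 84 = (l - 6)*(l + 2)*(l + 7)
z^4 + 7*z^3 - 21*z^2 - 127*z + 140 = (z - 4)*(z - 1)*(z + 5)*(z + 7)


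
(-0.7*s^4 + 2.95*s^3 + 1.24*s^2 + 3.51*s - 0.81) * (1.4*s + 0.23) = -0.98*s^5 + 3.969*s^4 + 2.4145*s^3 + 5.1992*s^2 - 0.3267*s - 0.1863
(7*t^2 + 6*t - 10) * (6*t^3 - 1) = 42*t^5 + 36*t^4 - 60*t^3 - 7*t^2 - 6*t + 10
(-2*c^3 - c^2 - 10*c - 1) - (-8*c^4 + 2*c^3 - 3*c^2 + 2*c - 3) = 8*c^4 - 4*c^3 + 2*c^2 - 12*c + 2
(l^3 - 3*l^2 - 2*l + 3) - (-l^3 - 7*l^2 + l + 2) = 2*l^3 + 4*l^2 - 3*l + 1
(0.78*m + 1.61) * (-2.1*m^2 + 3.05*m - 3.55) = -1.638*m^3 - 1.002*m^2 + 2.1415*m - 5.7155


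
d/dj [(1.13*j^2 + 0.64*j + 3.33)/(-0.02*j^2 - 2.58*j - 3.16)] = (-2.9026*j^2 - 7.0084*j + 6.569)/(0.0004*j^4 + 0.1032*j^3 + 6.7828*j^2 + 16.3056*j + 9.9856)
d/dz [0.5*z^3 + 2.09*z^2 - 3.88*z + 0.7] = 1.5*z^2 + 4.18*z - 3.88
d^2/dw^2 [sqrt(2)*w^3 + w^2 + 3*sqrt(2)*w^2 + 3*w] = 6*sqrt(2)*w + 2 + 6*sqrt(2)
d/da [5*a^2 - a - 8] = 10*a - 1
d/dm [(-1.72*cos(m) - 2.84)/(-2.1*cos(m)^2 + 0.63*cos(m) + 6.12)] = (3.612*cos(m)^2 + 11.928*cos(m) + 8.7372)*sin(m)/(4.41*cos(m)^4 - 2.646*cos(m)^3 - 25.3071*cos(m)^2 + 7.7112*cos(m) + 37.4544)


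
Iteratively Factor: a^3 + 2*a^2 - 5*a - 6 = (a + 3)*(a^2 - a - 2) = (a + 1)*(a + 3)*(a - 2)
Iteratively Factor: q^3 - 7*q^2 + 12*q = (q)*(q^2 - 7*q + 12) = q*(q - 4)*(q - 3)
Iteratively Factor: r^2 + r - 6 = (r - 2)*(r + 3)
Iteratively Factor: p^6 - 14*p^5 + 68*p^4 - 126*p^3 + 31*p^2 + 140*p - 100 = (p - 2)*(p^5 - 12*p^4 + 44*p^3 - 38*p^2 - 45*p + 50) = (p - 2)^2*(p^4 - 10*p^3 + 24*p^2 + 10*p - 25) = (p - 5)*(p - 2)^2*(p^3 - 5*p^2 - p + 5) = (p - 5)*(p - 2)^2*(p + 1)*(p^2 - 6*p + 5) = (p - 5)^2*(p - 2)^2*(p + 1)*(p - 1)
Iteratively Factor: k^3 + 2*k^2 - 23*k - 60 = (k + 3)*(k^2 - k - 20) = (k + 3)*(k + 4)*(k - 5)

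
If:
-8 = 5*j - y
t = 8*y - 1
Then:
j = y/5 - 8/5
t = 8*y - 1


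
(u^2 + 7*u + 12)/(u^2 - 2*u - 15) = (u + 4)/(u - 5)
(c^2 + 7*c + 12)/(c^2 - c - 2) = (c^2 + 7*c + 12)/(c^2 - c - 2)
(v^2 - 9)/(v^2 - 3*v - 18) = (v - 3)/(v - 6)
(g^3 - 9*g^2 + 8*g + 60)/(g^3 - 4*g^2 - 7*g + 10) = (g - 6)/(g - 1)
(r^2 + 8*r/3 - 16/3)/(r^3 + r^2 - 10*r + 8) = (r - 4/3)/(r^2 - 3*r + 2)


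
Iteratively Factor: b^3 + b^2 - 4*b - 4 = (b - 2)*(b^2 + 3*b + 2) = (b - 2)*(b + 1)*(b + 2)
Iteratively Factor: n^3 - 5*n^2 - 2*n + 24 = (n + 2)*(n^2 - 7*n + 12) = (n - 4)*(n + 2)*(n - 3)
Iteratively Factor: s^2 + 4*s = (s)*(s + 4)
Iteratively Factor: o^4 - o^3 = (o)*(o^3 - o^2) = o*(o - 1)*(o^2) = o^2*(o - 1)*(o)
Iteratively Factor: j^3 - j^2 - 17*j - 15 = (j - 5)*(j^2 + 4*j + 3) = (j - 5)*(j + 1)*(j + 3)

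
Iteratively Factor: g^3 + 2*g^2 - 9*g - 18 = (g - 3)*(g^2 + 5*g + 6) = (g - 3)*(g + 2)*(g + 3)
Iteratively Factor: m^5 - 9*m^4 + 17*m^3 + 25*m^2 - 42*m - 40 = (m - 4)*(m^4 - 5*m^3 - 3*m^2 + 13*m + 10) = (m - 4)*(m + 1)*(m^3 - 6*m^2 + 3*m + 10) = (m - 4)*(m + 1)^2*(m^2 - 7*m + 10) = (m - 5)*(m - 4)*(m + 1)^2*(m - 2)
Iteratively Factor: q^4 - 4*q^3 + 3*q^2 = (q)*(q^3 - 4*q^2 + 3*q) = q^2*(q^2 - 4*q + 3) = q^2*(q - 1)*(q - 3)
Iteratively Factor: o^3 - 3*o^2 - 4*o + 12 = (o - 3)*(o^2 - 4) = (o - 3)*(o - 2)*(o + 2)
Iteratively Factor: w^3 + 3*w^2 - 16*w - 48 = (w + 4)*(w^2 - w - 12) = (w - 4)*(w + 4)*(w + 3)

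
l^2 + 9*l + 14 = (l + 2)*(l + 7)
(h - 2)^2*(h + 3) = h^3 - h^2 - 8*h + 12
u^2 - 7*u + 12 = (u - 4)*(u - 3)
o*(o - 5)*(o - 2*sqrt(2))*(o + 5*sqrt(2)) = o^4 - 5*o^3 + 3*sqrt(2)*o^3 - 15*sqrt(2)*o^2 - 20*o^2 + 100*o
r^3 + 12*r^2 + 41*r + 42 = (r + 2)*(r + 3)*(r + 7)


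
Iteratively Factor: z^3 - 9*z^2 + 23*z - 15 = (z - 5)*(z^2 - 4*z + 3) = (z - 5)*(z - 1)*(z - 3)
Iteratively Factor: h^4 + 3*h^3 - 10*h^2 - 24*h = (h - 3)*(h^3 + 6*h^2 + 8*h) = h*(h - 3)*(h^2 + 6*h + 8) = h*(h - 3)*(h + 2)*(h + 4)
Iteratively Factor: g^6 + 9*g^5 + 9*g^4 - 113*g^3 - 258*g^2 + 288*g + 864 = (g + 3)*(g^5 + 6*g^4 - 9*g^3 - 86*g^2 + 288) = (g + 3)*(g + 4)*(g^4 + 2*g^3 - 17*g^2 - 18*g + 72) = (g + 3)*(g + 4)^2*(g^3 - 2*g^2 - 9*g + 18) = (g - 3)*(g + 3)*(g + 4)^2*(g^2 + g - 6) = (g - 3)*(g + 3)^2*(g + 4)^2*(g - 2)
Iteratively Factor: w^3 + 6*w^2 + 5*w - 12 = (w - 1)*(w^2 + 7*w + 12) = (w - 1)*(w + 4)*(w + 3)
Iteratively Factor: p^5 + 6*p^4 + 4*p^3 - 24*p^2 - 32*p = (p - 2)*(p^4 + 8*p^3 + 20*p^2 + 16*p) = (p - 2)*(p + 2)*(p^3 + 6*p^2 + 8*p) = (p - 2)*(p + 2)*(p + 4)*(p^2 + 2*p) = p*(p - 2)*(p + 2)*(p + 4)*(p + 2)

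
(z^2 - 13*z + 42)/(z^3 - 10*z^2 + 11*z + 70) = (z - 6)/(z^2 - 3*z - 10)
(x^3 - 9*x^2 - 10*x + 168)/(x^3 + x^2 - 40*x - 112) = (x - 6)/(x + 4)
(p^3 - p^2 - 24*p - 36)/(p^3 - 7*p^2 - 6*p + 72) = (p + 2)/(p - 4)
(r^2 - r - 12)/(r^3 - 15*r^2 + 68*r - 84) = (r^2 - r - 12)/(r^3 - 15*r^2 + 68*r - 84)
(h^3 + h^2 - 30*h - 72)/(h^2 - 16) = (h^2 - 3*h - 18)/(h - 4)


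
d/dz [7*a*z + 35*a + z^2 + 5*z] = 7*a + 2*z + 5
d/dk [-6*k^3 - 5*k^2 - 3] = 2*k*(-9*k - 5)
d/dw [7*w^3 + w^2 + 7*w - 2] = 21*w^2 + 2*w + 7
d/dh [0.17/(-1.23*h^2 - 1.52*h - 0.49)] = (0.4182*h + 0.2584)/(1.23*h^2 + 1.52*h + 0.49)^2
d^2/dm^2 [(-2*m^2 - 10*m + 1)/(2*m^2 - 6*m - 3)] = 8*(-16*m^3 - 6*m^2 - 54*m + 51)/(8*m^6 - 72*m^5 + 180*m^4 - 270*m^2 - 162*m - 27)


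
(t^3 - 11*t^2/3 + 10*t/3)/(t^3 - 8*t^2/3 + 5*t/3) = (t - 2)/(t - 1)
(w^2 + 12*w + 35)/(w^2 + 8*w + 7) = (w + 5)/(w + 1)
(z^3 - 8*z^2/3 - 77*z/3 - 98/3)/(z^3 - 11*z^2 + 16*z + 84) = (z + 7/3)/(z - 6)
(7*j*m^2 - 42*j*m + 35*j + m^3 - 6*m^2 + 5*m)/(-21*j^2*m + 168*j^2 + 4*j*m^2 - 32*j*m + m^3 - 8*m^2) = (-m^2 + 6*m - 5)/(3*j*m - 24*j - m^2 + 8*m)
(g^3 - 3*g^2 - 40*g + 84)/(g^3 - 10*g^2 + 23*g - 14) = (g + 6)/(g - 1)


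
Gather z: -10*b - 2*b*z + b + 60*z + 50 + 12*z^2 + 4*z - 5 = -9*b + 12*z^2 + z*(64 - 2*b) + 45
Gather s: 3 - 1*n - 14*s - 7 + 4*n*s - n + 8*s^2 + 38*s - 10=-2*n + 8*s^2 + s*(4*n + 24) - 14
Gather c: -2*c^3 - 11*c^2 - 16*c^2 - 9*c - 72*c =-2*c^3 - 27*c^2 - 81*c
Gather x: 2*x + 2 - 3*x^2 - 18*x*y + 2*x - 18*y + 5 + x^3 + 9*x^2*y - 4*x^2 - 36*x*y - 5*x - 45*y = x^3 + x^2*(9*y - 7) + x*(-54*y - 1) - 63*y + 7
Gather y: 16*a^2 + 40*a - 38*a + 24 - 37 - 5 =16*a^2 + 2*a - 18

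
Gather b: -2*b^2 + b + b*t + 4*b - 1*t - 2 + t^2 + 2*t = -2*b^2 + b*(t + 5) + t^2 + t - 2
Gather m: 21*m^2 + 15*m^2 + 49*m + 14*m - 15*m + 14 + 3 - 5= 36*m^2 + 48*m + 12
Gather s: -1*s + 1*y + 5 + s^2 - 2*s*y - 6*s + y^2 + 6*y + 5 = s^2 + s*(-2*y - 7) + y^2 + 7*y + 10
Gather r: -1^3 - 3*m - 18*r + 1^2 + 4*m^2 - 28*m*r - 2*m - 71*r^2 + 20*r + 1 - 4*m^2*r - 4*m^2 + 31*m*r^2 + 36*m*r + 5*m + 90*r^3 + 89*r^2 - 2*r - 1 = 90*r^3 + r^2*(31*m + 18) + r*(-4*m^2 + 8*m)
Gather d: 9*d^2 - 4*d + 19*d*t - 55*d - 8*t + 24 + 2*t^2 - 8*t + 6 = 9*d^2 + d*(19*t - 59) + 2*t^2 - 16*t + 30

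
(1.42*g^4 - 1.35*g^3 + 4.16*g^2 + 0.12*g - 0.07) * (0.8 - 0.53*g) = -0.7526*g^5 + 1.8515*g^4 - 3.2848*g^3 + 3.2644*g^2 + 0.1331*g - 0.056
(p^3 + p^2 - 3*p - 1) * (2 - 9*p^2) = -9*p^5 - 9*p^4 + 29*p^3 + 11*p^2 - 6*p - 2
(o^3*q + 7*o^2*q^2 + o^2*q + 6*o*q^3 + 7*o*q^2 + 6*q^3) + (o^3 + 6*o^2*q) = o^3*q + o^3 + 7*o^2*q^2 + 7*o^2*q + 6*o*q^3 + 7*o*q^2 + 6*q^3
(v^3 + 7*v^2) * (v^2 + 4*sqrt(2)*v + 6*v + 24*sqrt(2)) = v^5 + 4*sqrt(2)*v^4 + 13*v^4 + 42*v^3 + 52*sqrt(2)*v^3 + 168*sqrt(2)*v^2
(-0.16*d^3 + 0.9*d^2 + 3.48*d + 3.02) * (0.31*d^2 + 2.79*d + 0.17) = -0.0496*d^5 - 0.1674*d^4 + 3.5626*d^3 + 10.7984*d^2 + 9.0174*d + 0.5134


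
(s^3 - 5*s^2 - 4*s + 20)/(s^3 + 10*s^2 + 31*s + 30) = (s^2 - 7*s + 10)/(s^2 + 8*s + 15)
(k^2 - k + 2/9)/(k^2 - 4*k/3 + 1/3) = (k - 2/3)/(k - 1)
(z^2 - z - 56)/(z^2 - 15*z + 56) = (z + 7)/(z - 7)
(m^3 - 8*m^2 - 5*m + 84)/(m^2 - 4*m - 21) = m - 4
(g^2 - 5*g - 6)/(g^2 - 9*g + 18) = (g + 1)/(g - 3)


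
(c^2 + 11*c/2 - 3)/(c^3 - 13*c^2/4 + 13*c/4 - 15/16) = 8*(c + 6)/(8*c^2 - 22*c + 15)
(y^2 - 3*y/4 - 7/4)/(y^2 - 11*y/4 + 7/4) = (y + 1)/(y - 1)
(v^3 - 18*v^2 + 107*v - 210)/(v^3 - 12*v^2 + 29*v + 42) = (v - 5)/(v + 1)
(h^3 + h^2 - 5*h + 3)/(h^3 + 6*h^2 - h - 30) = (h^2 - 2*h + 1)/(h^2 + 3*h - 10)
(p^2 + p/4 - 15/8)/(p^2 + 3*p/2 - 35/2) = (8*p^2 + 2*p - 15)/(4*(2*p^2 + 3*p - 35))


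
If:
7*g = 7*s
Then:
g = s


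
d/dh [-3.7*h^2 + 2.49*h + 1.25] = 2.49 - 7.4*h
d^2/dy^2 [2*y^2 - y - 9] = 4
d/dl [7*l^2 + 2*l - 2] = 14*l + 2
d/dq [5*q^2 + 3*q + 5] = 10*q + 3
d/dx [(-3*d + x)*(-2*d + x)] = -5*d + 2*x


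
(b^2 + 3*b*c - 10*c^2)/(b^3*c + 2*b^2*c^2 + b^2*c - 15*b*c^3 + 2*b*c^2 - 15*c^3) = (b - 2*c)/(c*(b^2 - 3*b*c + b - 3*c))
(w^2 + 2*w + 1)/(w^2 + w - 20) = (w^2 + 2*w + 1)/(w^2 + w - 20)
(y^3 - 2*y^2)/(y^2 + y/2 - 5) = 2*y^2/(2*y + 5)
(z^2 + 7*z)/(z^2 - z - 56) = z/(z - 8)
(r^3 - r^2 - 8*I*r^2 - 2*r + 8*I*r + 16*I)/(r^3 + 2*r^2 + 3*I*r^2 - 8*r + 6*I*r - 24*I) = (r^2 + r*(1 - 8*I) - 8*I)/(r^2 + r*(4 + 3*I) + 12*I)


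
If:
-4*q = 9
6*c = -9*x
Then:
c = -3*x/2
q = -9/4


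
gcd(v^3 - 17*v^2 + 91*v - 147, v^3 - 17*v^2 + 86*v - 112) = v - 7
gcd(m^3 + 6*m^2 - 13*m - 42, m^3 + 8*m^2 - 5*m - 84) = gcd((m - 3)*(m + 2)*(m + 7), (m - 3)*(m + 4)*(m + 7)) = m^2 + 4*m - 21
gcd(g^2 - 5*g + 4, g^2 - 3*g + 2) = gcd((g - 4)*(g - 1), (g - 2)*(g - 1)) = g - 1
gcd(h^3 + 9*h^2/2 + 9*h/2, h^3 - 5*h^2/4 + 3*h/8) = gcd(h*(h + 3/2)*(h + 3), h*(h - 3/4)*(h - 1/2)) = h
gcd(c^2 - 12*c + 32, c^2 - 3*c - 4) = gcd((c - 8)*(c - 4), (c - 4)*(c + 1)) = c - 4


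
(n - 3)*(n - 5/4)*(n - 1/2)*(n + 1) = n^4 - 15*n^3/4 + 9*n^2/8 + 4*n - 15/8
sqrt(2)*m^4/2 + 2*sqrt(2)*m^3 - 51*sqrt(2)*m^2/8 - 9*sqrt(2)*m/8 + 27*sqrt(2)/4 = (m - 3/2)^2*(m + 6)*(sqrt(2)*m/2 + sqrt(2)/2)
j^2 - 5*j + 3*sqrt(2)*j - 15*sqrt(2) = (j - 5)*(j + 3*sqrt(2))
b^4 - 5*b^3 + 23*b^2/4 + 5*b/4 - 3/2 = (b - 3)*(b - 2)*(b - 1/2)*(b + 1/2)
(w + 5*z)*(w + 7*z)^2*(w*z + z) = w^4*z + 19*w^3*z^2 + w^3*z + 119*w^2*z^3 + 19*w^2*z^2 + 245*w*z^4 + 119*w*z^3 + 245*z^4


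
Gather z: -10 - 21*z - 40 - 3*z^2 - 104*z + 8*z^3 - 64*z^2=8*z^3 - 67*z^2 - 125*z - 50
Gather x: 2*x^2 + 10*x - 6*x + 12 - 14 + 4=2*x^2 + 4*x + 2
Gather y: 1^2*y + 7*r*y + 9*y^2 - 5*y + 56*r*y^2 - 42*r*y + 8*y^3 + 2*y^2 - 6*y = 8*y^3 + y^2*(56*r + 11) + y*(-35*r - 10)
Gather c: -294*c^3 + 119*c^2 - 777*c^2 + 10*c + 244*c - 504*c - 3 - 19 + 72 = -294*c^3 - 658*c^2 - 250*c + 50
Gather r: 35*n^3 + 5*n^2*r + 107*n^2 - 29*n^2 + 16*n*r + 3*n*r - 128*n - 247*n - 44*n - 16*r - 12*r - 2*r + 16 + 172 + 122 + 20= 35*n^3 + 78*n^2 - 419*n + r*(5*n^2 + 19*n - 30) + 330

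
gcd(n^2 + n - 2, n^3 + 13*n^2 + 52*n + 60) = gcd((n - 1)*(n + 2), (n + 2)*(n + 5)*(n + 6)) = n + 2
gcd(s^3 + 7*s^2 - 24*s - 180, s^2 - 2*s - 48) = s + 6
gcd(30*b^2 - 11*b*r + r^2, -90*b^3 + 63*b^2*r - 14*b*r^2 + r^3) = 30*b^2 - 11*b*r + r^2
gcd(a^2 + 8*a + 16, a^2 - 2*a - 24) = a + 4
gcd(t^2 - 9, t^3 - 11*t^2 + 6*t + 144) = t + 3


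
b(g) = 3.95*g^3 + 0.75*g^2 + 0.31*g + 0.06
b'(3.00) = 111.46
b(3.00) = 114.39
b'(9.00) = 973.66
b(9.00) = 2943.15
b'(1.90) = 45.94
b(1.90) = 30.45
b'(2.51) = 78.73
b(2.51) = 68.03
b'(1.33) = 23.27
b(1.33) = 11.09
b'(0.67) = 6.63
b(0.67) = 1.79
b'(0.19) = 1.02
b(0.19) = 0.17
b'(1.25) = 20.70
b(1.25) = 9.33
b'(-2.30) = 59.55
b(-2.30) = -44.75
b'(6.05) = 443.12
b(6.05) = 904.10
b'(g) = 11.85*g^2 + 1.5*g + 0.31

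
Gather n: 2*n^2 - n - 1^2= 2*n^2 - n - 1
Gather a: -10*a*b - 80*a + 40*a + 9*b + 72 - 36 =a*(-10*b - 40) + 9*b + 36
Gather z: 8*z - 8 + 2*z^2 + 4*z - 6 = 2*z^2 + 12*z - 14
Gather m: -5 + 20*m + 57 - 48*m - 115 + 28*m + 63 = 0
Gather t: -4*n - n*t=-n*t - 4*n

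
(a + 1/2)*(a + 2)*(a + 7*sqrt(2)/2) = a^3 + 5*a^2/2 + 7*sqrt(2)*a^2/2 + a + 35*sqrt(2)*a/4 + 7*sqrt(2)/2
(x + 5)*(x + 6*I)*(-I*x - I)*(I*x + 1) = x^4 + 6*x^3 + 5*I*x^3 + 11*x^2 + 30*I*x^2 + 36*x + 25*I*x + 30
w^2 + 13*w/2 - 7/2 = (w - 1/2)*(w + 7)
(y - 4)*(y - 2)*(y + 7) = y^3 + y^2 - 34*y + 56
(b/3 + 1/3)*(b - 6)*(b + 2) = b^3/3 - b^2 - 16*b/3 - 4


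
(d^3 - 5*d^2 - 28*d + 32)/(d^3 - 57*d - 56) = (d^2 + 3*d - 4)/(d^2 + 8*d + 7)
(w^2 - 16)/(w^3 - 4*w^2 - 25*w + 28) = (w - 4)/(w^2 - 8*w + 7)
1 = 1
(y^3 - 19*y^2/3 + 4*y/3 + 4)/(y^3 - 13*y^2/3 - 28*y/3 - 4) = (y - 1)/(y + 1)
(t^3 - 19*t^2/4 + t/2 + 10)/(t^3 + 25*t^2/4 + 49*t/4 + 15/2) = (t^2 - 6*t + 8)/(t^2 + 5*t + 6)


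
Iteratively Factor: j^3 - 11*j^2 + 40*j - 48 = (j - 4)*(j^2 - 7*j + 12) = (j - 4)*(j - 3)*(j - 4)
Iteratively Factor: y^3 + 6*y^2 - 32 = (y + 4)*(y^2 + 2*y - 8) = (y - 2)*(y + 4)*(y + 4)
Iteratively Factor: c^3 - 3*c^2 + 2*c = (c)*(c^2 - 3*c + 2) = c*(c - 2)*(c - 1)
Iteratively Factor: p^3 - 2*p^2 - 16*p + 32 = (p + 4)*(p^2 - 6*p + 8) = (p - 2)*(p + 4)*(p - 4)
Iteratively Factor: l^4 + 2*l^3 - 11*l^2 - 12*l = (l - 3)*(l^3 + 5*l^2 + 4*l) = l*(l - 3)*(l^2 + 5*l + 4) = l*(l - 3)*(l + 4)*(l + 1)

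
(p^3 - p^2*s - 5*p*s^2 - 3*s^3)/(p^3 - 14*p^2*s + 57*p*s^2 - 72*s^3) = (p^2 + 2*p*s + s^2)/(p^2 - 11*p*s + 24*s^2)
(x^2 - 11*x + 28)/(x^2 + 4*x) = (x^2 - 11*x + 28)/(x*(x + 4))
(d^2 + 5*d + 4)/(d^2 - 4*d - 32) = (d + 1)/(d - 8)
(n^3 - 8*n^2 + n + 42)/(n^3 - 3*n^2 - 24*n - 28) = (n - 3)/(n + 2)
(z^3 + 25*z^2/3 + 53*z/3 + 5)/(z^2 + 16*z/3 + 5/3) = z + 3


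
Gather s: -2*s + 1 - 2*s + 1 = 2 - 4*s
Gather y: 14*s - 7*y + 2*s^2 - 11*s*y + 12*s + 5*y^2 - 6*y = 2*s^2 + 26*s + 5*y^2 + y*(-11*s - 13)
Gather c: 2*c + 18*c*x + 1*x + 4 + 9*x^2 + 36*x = c*(18*x + 2) + 9*x^2 + 37*x + 4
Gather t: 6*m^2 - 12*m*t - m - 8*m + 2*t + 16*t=6*m^2 - 9*m + t*(18 - 12*m)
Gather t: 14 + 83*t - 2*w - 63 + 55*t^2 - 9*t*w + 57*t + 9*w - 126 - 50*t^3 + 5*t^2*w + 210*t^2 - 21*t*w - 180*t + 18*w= -50*t^3 + t^2*(5*w + 265) + t*(-30*w - 40) + 25*w - 175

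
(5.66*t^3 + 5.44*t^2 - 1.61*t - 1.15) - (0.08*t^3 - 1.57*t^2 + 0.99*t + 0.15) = 5.58*t^3 + 7.01*t^2 - 2.6*t - 1.3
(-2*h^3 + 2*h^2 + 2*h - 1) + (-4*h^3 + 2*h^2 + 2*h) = -6*h^3 + 4*h^2 + 4*h - 1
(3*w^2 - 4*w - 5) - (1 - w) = 3*w^2 - 3*w - 6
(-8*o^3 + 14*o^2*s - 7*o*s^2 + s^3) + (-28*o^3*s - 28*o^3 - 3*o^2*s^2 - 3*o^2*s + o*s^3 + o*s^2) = -28*o^3*s - 36*o^3 - 3*o^2*s^2 + 11*o^2*s + o*s^3 - 6*o*s^2 + s^3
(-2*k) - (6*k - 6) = 6 - 8*k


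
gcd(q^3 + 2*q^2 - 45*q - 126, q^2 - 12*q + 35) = q - 7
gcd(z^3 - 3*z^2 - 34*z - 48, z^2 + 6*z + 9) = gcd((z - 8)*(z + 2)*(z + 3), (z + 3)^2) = z + 3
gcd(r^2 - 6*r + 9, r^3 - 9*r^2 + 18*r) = r - 3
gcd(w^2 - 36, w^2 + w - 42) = w - 6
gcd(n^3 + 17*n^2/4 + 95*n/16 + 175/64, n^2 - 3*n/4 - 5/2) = n + 5/4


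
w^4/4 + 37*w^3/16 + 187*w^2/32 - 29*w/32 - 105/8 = (w/4 + 1)*(w - 5/4)*(w + 3)*(w + 7/2)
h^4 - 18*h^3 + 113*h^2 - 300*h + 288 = (h - 8)*(h - 4)*(h - 3)^2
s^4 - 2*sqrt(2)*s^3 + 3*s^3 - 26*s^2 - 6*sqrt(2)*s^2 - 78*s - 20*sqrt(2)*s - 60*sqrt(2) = (s + 3)*(s - 5*sqrt(2))*(s + sqrt(2))*(s + 2*sqrt(2))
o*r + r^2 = r*(o + r)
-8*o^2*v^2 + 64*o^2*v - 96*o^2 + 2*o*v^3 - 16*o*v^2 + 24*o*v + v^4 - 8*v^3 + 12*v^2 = (-2*o + v)*(4*o + v)*(v - 6)*(v - 2)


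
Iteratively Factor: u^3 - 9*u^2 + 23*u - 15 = (u - 3)*(u^2 - 6*u + 5) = (u - 5)*(u - 3)*(u - 1)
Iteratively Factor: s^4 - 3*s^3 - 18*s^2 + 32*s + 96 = (s + 2)*(s^3 - 5*s^2 - 8*s + 48) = (s + 2)*(s + 3)*(s^2 - 8*s + 16) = (s - 4)*(s + 2)*(s + 3)*(s - 4)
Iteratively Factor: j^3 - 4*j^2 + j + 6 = (j - 3)*(j^2 - j - 2) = (j - 3)*(j + 1)*(j - 2)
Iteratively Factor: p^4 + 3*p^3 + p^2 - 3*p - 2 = (p + 2)*(p^3 + p^2 - p - 1) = (p - 1)*(p + 2)*(p^2 + 2*p + 1) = (p - 1)*(p + 1)*(p + 2)*(p + 1)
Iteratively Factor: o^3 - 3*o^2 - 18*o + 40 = (o - 5)*(o^2 + 2*o - 8) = (o - 5)*(o - 2)*(o + 4)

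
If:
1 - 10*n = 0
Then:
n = 1/10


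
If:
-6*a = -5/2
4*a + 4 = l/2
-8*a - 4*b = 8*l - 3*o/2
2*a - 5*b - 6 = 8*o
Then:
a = 5/12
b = -3039/158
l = 34/3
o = 2696/237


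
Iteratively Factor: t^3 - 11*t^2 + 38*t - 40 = (t - 4)*(t^2 - 7*t + 10) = (t - 5)*(t - 4)*(t - 2)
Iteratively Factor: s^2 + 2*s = (s + 2)*(s)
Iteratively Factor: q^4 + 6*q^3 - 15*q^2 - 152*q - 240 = (q + 3)*(q^3 + 3*q^2 - 24*q - 80) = (q + 3)*(q + 4)*(q^2 - q - 20) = (q + 3)*(q + 4)^2*(q - 5)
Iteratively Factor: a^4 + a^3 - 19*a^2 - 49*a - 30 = (a + 2)*(a^3 - a^2 - 17*a - 15) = (a - 5)*(a + 2)*(a^2 + 4*a + 3) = (a - 5)*(a + 1)*(a + 2)*(a + 3)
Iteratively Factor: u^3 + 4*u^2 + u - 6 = (u + 3)*(u^2 + u - 2) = (u + 2)*(u + 3)*(u - 1)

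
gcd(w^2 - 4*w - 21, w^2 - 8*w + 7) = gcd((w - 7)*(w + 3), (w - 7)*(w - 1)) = w - 7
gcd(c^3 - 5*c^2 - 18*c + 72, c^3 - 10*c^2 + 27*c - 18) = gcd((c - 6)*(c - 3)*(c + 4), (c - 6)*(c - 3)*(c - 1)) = c^2 - 9*c + 18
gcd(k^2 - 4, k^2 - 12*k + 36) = 1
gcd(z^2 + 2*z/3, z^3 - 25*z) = z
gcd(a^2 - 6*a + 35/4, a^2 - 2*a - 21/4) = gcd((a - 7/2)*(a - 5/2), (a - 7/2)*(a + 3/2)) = a - 7/2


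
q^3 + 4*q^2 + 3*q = q*(q + 1)*(q + 3)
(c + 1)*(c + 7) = c^2 + 8*c + 7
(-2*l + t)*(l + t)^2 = -2*l^3 - 3*l^2*t + t^3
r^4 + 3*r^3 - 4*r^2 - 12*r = r*(r - 2)*(r + 2)*(r + 3)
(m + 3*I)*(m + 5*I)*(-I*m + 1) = -I*m^3 + 9*m^2 + 23*I*m - 15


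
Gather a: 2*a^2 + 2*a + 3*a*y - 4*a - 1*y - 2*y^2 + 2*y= 2*a^2 + a*(3*y - 2) - 2*y^2 + y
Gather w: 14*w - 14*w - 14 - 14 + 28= 0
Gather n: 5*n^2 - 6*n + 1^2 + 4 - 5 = 5*n^2 - 6*n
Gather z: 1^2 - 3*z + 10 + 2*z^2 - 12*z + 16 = 2*z^2 - 15*z + 27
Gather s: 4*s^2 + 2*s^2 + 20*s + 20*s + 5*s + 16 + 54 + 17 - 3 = 6*s^2 + 45*s + 84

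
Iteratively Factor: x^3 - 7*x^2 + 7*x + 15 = (x - 5)*(x^2 - 2*x - 3) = (x - 5)*(x + 1)*(x - 3)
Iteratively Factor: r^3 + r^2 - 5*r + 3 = (r - 1)*(r^2 + 2*r - 3) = (r - 1)^2*(r + 3)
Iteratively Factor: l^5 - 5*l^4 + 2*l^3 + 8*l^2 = (l + 1)*(l^4 - 6*l^3 + 8*l^2) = l*(l + 1)*(l^3 - 6*l^2 + 8*l) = l*(l - 4)*(l + 1)*(l^2 - 2*l) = l*(l - 4)*(l - 2)*(l + 1)*(l)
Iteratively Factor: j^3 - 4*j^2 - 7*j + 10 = (j - 5)*(j^2 + j - 2) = (j - 5)*(j + 2)*(j - 1)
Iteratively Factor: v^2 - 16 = (v + 4)*(v - 4)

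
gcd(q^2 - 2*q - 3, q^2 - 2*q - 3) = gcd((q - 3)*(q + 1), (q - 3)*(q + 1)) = q^2 - 2*q - 3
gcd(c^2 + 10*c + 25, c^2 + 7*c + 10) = c + 5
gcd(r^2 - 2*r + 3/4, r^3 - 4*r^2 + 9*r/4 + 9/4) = r - 3/2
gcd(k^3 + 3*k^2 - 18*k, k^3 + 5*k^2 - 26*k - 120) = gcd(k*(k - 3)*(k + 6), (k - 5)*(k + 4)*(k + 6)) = k + 6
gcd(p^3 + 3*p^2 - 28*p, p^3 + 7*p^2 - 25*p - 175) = p + 7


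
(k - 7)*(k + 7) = k^2 - 49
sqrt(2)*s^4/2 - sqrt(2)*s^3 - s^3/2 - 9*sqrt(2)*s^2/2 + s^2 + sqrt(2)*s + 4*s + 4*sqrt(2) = (s - 4)*(s - sqrt(2))*(s + sqrt(2)/2)*(sqrt(2)*s/2 + sqrt(2))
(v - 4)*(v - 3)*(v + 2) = v^3 - 5*v^2 - 2*v + 24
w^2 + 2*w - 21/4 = (w - 3/2)*(w + 7/2)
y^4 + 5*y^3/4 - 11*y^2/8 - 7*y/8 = y*(y - 1)*(y + 1/2)*(y + 7/4)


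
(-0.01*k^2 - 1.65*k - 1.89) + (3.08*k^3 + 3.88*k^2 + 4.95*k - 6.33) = 3.08*k^3 + 3.87*k^2 + 3.3*k - 8.22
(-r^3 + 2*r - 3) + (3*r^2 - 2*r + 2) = -r^3 + 3*r^2 - 1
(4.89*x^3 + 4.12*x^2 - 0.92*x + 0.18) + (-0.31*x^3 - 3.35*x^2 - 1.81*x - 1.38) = 4.58*x^3 + 0.77*x^2 - 2.73*x - 1.2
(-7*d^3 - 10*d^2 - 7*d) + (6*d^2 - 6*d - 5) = -7*d^3 - 4*d^2 - 13*d - 5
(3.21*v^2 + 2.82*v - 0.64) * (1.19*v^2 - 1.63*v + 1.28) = 3.8199*v^4 - 1.8765*v^3 - 1.2494*v^2 + 4.6528*v - 0.8192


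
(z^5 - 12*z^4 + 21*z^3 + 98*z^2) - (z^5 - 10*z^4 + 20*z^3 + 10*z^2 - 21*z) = -2*z^4 + z^3 + 88*z^2 + 21*z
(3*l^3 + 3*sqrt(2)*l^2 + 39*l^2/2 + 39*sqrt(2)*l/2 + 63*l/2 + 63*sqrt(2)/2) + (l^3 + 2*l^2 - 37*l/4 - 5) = 4*l^3 + 3*sqrt(2)*l^2 + 43*l^2/2 + 89*l/4 + 39*sqrt(2)*l/2 - 5 + 63*sqrt(2)/2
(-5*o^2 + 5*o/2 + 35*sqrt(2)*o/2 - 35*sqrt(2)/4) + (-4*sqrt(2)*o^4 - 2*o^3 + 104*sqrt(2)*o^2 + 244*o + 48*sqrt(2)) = -4*sqrt(2)*o^4 - 2*o^3 - 5*o^2 + 104*sqrt(2)*o^2 + 35*sqrt(2)*o/2 + 493*o/2 + 157*sqrt(2)/4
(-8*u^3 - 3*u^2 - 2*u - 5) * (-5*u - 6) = 40*u^4 + 63*u^3 + 28*u^2 + 37*u + 30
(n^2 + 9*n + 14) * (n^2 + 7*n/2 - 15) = n^4 + 25*n^3/2 + 61*n^2/2 - 86*n - 210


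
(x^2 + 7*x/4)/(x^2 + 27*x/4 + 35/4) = x/(x + 5)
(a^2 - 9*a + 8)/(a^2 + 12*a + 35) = (a^2 - 9*a + 8)/(a^2 + 12*a + 35)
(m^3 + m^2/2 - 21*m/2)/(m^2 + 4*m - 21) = m*(2*m + 7)/(2*(m + 7))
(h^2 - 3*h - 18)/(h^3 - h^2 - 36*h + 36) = (h + 3)/(h^2 + 5*h - 6)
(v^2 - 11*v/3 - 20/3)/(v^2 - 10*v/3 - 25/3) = (3*v + 4)/(3*v + 5)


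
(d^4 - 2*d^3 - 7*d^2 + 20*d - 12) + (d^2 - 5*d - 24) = d^4 - 2*d^3 - 6*d^2 + 15*d - 36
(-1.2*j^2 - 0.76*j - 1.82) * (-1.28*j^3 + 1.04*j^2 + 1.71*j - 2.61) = 1.536*j^5 - 0.2752*j^4 - 0.5128*j^3 - 0.0604000000000005*j^2 - 1.1286*j + 4.7502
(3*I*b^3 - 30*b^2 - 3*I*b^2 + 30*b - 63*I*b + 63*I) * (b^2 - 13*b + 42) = 3*I*b^5 - 30*b^4 - 42*I*b^4 + 420*b^3 + 102*I*b^3 - 1650*b^2 + 756*I*b^2 + 1260*b - 3465*I*b + 2646*I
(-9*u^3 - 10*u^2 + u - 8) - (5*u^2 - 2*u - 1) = -9*u^3 - 15*u^2 + 3*u - 7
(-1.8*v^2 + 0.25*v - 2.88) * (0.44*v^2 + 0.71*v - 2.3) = -0.792*v^4 - 1.168*v^3 + 3.0503*v^2 - 2.6198*v + 6.624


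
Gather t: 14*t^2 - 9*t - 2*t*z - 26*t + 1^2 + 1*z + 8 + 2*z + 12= 14*t^2 + t*(-2*z - 35) + 3*z + 21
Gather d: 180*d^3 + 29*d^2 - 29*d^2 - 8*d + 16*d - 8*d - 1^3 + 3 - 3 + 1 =180*d^3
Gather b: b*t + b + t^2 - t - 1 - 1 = b*(t + 1) + t^2 - t - 2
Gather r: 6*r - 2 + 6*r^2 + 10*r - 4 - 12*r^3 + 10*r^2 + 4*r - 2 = -12*r^3 + 16*r^2 + 20*r - 8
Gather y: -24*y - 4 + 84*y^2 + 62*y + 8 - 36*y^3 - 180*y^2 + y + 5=-36*y^3 - 96*y^2 + 39*y + 9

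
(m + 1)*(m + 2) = m^2 + 3*m + 2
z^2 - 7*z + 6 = (z - 6)*(z - 1)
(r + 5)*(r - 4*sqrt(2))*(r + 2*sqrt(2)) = r^3 - 2*sqrt(2)*r^2 + 5*r^2 - 16*r - 10*sqrt(2)*r - 80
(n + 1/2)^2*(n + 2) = n^3 + 3*n^2 + 9*n/4 + 1/2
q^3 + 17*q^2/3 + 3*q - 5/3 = (q - 1/3)*(q + 1)*(q + 5)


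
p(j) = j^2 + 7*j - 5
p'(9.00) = 25.00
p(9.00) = 139.00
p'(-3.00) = 1.00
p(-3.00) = -17.00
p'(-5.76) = -4.52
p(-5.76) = -12.14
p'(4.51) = 16.02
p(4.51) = 46.91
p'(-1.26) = 4.48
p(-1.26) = -12.23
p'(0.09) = 7.18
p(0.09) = -4.36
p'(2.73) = 12.46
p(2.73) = 21.56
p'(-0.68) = 5.64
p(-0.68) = -9.30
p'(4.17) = 15.34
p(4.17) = 41.58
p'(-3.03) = 0.94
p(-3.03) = -17.03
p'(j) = 2*j + 7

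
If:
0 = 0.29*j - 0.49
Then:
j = 1.69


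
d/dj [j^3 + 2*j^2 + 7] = j*(3*j + 4)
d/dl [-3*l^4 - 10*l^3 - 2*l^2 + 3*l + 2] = -12*l^3 - 30*l^2 - 4*l + 3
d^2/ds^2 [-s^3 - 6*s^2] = -6*s - 12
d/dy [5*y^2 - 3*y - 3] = 10*y - 3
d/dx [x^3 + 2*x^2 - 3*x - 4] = 3*x^2 + 4*x - 3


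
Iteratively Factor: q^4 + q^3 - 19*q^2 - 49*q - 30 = (q + 3)*(q^3 - 2*q^2 - 13*q - 10) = (q + 2)*(q + 3)*(q^2 - 4*q - 5) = (q + 1)*(q + 2)*(q + 3)*(q - 5)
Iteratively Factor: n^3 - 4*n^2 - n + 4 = (n - 4)*(n^2 - 1) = (n - 4)*(n + 1)*(n - 1)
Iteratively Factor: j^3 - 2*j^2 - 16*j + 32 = (j - 4)*(j^2 + 2*j - 8) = (j - 4)*(j + 4)*(j - 2)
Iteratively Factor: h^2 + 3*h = (h)*(h + 3)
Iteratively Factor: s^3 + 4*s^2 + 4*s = (s + 2)*(s^2 + 2*s) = s*(s + 2)*(s + 2)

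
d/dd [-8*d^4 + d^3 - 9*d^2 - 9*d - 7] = -32*d^3 + 3*d^2 - 18*d - 9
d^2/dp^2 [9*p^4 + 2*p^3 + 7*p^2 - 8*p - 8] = 108*p^2 + 12*p + 14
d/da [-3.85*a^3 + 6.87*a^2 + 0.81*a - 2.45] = -11.55*a^2 + 13.74*a + 0.81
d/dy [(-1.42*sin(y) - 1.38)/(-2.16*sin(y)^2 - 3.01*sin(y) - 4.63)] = (-3.0672*sin(y)^2 - 5.9616*sin(y) + 2.4208)*cos(y)/(4.6656*sin(y)^4 + 13.0032*sin(y)^3 + 29.0617*sin(y)^2 + 27.8726*sin(y) + 21.4369)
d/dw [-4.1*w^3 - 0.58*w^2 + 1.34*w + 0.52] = -12.3*w^2 - 1.16*w + 1.34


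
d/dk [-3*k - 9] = -3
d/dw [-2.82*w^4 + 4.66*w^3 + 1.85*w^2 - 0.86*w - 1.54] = -11.28*w^3 + 13.98*w^2 + 3.7*w - 0.86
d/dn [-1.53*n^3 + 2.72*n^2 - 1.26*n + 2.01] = -4.59*n^2 + 5.44*n - 1.26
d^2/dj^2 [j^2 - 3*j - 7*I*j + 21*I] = 2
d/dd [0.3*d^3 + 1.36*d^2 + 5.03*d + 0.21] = 0.9*d^2 + 2.72*d + 5.03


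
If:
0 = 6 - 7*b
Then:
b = 6/7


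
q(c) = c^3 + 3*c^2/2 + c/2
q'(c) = 3*c^2 + 3*c + 1/2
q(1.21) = 4.57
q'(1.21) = 8.52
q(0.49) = 0.72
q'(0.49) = 2.69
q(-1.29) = -0.30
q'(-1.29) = 1.62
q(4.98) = 163.20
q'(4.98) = 89.84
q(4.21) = 103.31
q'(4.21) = 66.30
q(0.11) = 0.07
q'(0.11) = 0.87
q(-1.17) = -0.13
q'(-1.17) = 1.10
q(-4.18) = -48.92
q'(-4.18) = 40.38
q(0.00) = 0.00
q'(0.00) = 0.50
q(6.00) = 273.00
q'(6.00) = 126.50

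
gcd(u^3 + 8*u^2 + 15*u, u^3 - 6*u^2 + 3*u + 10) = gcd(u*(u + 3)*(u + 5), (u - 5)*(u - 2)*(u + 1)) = 1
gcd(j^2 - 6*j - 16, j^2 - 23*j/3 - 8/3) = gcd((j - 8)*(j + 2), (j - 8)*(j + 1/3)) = j - 8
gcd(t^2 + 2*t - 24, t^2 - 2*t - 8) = t - 4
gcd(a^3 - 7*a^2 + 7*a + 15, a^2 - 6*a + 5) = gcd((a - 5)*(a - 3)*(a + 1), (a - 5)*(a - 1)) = a - 5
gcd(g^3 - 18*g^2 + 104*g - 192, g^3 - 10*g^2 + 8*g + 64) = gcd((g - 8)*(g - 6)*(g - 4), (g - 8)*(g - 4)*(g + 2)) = g^2 - 12*g + 32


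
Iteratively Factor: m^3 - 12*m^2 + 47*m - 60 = (m - 3)*(m^2 - 9*m + 20) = (m - 5)*(m - 3)*(m - 4)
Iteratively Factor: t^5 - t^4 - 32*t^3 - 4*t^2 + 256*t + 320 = (t + 2)*(t^4 - 3*t^3 - 26*t^2 + 48*t + 160) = (t + 2)*(t + 4)*(t^3 - 7*t^2 + 2*t + 40) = (t + 2)^2*(t + 4)*(t^2 - 9*t + 20) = (t - 5)*(t + 2)^2*(t + 4)*(t - 4)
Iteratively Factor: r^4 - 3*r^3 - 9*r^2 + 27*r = (r - 3)*(r^3 - 9*r) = (r - 3)^2*(r^2 + 3*r) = (r - 3)^2*(r + 3)*(r)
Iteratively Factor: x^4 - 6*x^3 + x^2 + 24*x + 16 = (x - 4)*(x^3 - 2*x^2 - 7*x - 4) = (x - 4)*(x + 1)*(x^2 - 3*x - 4) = (x - 4)^2*(x + 1)*(x + 1)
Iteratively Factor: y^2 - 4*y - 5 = (y + 1)*(y - 5)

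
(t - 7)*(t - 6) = t^2 - 13*t + 42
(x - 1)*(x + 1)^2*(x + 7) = x^4 + 8*x^3 + 6*x^2 - 8*x - 7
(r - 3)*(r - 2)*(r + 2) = r^3 - 3*r^2 - 4*r + 12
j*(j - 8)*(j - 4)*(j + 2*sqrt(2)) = j^4 - 12*j^3 + 2*sqrt(2)*j^3 - 24*sqrt(2)*j^2 + 32*j^2 + 64*sqrt(2)*j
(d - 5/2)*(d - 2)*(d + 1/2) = d^3 - 4*d^2 + 11*d/4 + 5/2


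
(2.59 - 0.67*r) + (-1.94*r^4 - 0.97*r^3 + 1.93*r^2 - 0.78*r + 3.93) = -1.94*r^4 - 0.97*r^3 + 1.93*r^2 - 1.45*r + 6.52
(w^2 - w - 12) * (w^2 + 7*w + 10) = w^4 + 6*w^3 - 9*w^2 - 94*w - 120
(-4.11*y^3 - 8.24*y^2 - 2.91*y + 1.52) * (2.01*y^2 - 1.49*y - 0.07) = -8.2611*y^5 - 10.4385*y^4 + 6.7162*y^3 + 7.9679*y^2 - 2.0611*y - 0.1064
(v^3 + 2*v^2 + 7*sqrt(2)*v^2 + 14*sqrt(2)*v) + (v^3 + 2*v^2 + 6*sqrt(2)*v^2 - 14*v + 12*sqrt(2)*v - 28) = 2*v^3 + 4*v^2 + 13*sqrt(2)*v^2 - 14*v + 26*sqrt(2)*v - 28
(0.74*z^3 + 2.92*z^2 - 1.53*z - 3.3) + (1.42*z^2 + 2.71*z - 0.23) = 0.74*z^3 + 4.34*z^2 + 1.18*z - 3.53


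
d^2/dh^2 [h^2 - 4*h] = 2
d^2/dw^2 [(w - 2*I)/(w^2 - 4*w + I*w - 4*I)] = 2*((w - 2*I)*(2*w - 4 + I)^2 + (-3*w + 4 + I)*(w^2 - 4*w + I*w - 4*I))/(w^2 - 4*w + I*w - 4*I)^3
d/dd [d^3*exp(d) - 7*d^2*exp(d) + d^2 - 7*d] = d^3*exp(d) - 4*d^2*exp(d) - 14*d*exp(d) + 2*d - 7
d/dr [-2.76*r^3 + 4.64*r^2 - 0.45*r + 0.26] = -8.28*r^2 + 9.28*r - 0.45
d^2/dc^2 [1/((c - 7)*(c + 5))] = 2*((c - 7)^2 + (c - 7)*(c + 5) + (c + 5)^2)/((c - 7)^3*(c + 5)^3)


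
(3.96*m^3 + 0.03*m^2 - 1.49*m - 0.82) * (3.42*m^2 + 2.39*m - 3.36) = 13.5432*m^5 + 9.567*m^4 - 18.3297*m^3 - 6.4663*m^2 + 3.0466*m + 2.7552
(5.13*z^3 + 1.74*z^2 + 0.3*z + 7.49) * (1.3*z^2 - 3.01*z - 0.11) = 6.669*z^5 - 13.1793*z^4 - 5.4117*z^3 + 8.6426*z^2 - 22.5779*z - 0.8239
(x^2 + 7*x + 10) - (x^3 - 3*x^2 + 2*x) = -x^3 + 4*x^2 + 5*x + 10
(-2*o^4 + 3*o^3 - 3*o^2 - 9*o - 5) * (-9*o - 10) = 18*o^5 - 7*o^4 - 3*o^3 + 111*o^2 + 135*o + 50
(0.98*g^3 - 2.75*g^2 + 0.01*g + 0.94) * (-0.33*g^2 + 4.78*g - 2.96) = -0.3234*g^5 + 5.5919*g^4 - 16.0491*g^3 + 7.8776*g^2 + 4.4636*g - 2.7824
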